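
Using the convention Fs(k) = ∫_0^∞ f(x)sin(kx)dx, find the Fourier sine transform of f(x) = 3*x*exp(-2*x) 12*k/(k^2 + 4)^2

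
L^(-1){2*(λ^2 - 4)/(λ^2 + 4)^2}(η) 2*η*cos(2*η)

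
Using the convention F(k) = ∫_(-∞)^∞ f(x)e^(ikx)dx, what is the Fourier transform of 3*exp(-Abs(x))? 6/(k^2 + 1)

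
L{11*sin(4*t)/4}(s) 11/(s^2 + 16)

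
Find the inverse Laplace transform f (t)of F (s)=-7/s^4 -7*t^3/6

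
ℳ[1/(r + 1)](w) pi * csc(pi * w)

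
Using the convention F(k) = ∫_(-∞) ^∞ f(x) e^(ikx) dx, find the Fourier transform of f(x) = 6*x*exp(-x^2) 3*I*sqrt(pi)*k*exp(-k^2/4) 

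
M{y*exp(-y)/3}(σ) gamma(σ+1)/3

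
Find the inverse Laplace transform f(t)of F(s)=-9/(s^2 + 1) -9 * sin(t)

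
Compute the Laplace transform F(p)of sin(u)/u atan(1/p)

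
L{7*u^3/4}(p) 21/(2*p^4) 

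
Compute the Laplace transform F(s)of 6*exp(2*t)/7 6/(7*(s - 2))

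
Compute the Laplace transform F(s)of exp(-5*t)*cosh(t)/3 (s + 5)/(3*((s + 5)^2 - 1))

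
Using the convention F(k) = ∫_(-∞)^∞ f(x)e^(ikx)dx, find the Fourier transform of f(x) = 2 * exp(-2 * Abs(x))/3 8/(3 * (k^2 + 4))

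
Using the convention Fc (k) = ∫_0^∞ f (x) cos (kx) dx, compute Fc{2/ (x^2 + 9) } pi*exp (-3*k) /3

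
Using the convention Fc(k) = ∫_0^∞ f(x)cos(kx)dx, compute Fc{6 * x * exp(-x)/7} 6 * (1 - k^2)/(7 * (k^2+1)^2)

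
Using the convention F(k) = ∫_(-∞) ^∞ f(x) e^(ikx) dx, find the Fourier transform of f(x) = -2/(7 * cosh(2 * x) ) -pi/(7 * cosh(pi * k/4) ) 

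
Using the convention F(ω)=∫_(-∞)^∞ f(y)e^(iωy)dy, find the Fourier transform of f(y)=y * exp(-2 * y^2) sqrt(2) * I * sqrt(pi) * ω * exp(-ω^2/8)/8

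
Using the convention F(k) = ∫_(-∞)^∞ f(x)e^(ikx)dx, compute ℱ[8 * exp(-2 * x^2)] 4 * sqrt(2) * sqrt(pi) * exp(-k^2/8)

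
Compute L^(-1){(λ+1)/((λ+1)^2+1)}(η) exp(-η)*cos(η)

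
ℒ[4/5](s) 4/(5*s)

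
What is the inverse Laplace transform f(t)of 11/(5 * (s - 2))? 11 * exp(2 * t)/5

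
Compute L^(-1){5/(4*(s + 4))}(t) 5*exp(-4*t)/4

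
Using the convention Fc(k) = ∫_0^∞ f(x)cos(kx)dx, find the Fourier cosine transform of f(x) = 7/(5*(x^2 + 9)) 7*pi*exp(-3*k)/30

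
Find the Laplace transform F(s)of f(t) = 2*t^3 12/s^4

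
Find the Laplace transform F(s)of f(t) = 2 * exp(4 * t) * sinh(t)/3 2/(3 * ((s - 4)^2 - 1))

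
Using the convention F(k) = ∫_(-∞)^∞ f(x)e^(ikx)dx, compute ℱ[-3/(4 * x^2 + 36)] -pi * exp(-3 * Abs(k))/4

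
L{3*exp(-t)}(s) 3/(s + 1)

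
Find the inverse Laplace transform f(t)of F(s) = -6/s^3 -3*t^2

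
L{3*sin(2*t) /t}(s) 3*atan(2/s) 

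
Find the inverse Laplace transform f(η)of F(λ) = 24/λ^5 η^4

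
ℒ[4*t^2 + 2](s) 8/s^3 + 2/s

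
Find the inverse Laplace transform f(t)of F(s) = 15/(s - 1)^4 5 * t^3 * exp(t)/2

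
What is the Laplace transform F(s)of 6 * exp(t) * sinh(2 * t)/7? 12/(7 * ((s - 1)^2 - 4))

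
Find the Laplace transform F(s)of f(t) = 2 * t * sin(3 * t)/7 12 * s/(7 * (s^2 + 9)^2)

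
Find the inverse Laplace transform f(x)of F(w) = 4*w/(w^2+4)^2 x*sin(2*x)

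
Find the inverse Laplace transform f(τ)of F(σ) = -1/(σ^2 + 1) -sin(τ)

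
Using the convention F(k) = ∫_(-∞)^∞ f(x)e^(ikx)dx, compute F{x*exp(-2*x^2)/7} sqrt(2)*I*sqrt(pi)*k*exp(-k^2/8)/56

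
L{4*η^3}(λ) 24/λ^4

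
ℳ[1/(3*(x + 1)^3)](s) pi*(s - 2)*(s - 1)/(6*sin(pi*s))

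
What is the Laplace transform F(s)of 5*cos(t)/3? 5*s/(3*(s^2 + 1))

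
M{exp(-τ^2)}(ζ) gamma(ζ/2)/2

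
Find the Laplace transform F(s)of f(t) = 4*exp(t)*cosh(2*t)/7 4*(s - 1)/(7*((s - 1)^2 - 4))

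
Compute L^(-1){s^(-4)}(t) t^3/6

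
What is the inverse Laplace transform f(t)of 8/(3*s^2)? 8*t/3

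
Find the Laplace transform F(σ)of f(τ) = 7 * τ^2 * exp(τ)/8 7/(4 * (σ - 1)^3)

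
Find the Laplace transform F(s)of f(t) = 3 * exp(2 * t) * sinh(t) 3/((s - 2)^2 - 1)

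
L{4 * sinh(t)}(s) 4/(s^2-1)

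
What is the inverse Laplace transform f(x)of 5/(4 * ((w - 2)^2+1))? 5 * exp(2 * x) * sin(x)/4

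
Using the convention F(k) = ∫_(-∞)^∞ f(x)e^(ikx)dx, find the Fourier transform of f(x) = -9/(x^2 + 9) -3 * pi * exp(-3 * Abs(k))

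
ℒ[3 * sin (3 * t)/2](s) 9/ (2 * (s^2 + 9))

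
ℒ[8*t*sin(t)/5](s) 16*s/(5*(s^2 + 1)^2)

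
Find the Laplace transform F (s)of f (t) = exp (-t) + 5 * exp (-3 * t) 5/ (s + 3) + 1/ (s + 1)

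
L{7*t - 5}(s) 7/s^2-5/s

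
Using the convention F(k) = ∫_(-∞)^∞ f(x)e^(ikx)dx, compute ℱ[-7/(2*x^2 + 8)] -7*pi*exp(-2*Abs(k))/4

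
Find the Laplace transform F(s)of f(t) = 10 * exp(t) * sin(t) 10/((s - 1)^2 + 1)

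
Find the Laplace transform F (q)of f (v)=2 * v 2/q^2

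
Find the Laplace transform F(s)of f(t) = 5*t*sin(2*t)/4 5*s/(s^2 + 4)^2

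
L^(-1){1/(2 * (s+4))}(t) exp(-4 * t)/2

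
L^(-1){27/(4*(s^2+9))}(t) 9*sin(3*t)/4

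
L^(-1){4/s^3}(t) 2*t^2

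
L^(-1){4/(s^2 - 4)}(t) 2*sinh(2*t)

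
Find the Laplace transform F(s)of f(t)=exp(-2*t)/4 1/(4*(s + 2))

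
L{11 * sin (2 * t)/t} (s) 11 * atan (2/s)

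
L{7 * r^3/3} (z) 14/z^4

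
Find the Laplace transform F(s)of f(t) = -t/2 -1/(2 * s^2)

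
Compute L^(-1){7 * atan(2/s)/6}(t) 7 * sin(2 * t)/(6 * t)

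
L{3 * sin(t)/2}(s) 3/(2 * (s^2 + 1))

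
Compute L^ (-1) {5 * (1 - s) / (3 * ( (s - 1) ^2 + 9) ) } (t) -5 * exp (t) * cos (3 * t) /3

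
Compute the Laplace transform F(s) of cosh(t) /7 s/(7 * (s^2 - 1) ) 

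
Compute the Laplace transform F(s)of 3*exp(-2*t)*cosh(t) 3*(s + 2)/((s + 2)^2 - 1)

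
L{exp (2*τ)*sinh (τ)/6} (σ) 1/ (6*( (σ - 2)^2 - 1))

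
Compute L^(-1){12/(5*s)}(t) 12/5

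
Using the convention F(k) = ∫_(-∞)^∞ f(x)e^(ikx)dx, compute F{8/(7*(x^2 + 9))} 8*pi*exp(-3*Abs(k))/21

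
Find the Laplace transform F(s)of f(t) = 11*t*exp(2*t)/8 11/(8*(s - 2)^2)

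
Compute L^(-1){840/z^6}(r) 7 * r^5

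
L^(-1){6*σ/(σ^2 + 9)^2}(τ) τ*sin(3*τ)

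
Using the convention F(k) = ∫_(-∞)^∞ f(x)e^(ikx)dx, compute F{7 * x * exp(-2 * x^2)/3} 7 * sqrt(2) * I * sqrt(pi) * k * exp(-k^2/8)/24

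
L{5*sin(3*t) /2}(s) 15/(2*(s^2 + 9) ) 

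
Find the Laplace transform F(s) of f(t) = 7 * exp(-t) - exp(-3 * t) 7/(s + 1) - 1/(s + 3) 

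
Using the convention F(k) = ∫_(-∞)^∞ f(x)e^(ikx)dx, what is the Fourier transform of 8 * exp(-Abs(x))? 16/(k^2 + 1)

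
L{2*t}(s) 2/s^2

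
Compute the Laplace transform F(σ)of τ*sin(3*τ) 6*σ/(σ^2 + 9)^2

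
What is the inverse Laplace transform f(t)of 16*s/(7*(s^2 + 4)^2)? 4*t*sin(2*t)/7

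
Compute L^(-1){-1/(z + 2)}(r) -exp(-2*r)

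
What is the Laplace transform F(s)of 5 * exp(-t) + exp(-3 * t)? 1/(s + 3) + 5/(s + 1)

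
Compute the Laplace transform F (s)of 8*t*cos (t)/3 8*(s^2 - 1)/ (3*(s^2 + 1)^2)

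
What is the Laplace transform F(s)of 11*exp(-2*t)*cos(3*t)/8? 11*(s+2)/(8*((s+2)^2+9))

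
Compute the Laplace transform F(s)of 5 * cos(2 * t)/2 5 * s/(2 * (s^2 + 4))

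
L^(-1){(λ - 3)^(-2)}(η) η*exp(3*η)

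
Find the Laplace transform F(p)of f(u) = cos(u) p/(p^2 + 1)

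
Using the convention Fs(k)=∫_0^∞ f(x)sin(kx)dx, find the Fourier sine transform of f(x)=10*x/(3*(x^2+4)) 5*pi*exp(-2*k)/3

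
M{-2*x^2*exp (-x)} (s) -2*gamma (s + 2)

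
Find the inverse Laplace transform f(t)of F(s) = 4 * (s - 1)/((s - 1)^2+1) 4 * exp(t) * cos(t)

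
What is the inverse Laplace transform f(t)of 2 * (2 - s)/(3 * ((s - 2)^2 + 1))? -2 * exp(2 * t) * cos(t)/3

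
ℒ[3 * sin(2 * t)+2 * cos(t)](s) 2 * s/(s^2+1)+6/(s^2+4)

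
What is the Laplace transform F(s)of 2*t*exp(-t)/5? 2/(5*(s+1)^2)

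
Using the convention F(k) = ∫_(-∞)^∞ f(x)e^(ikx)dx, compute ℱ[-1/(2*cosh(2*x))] -pi/(4*cosh(pi*k/4))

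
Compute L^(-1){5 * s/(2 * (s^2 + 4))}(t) 5 * cos(2 * t)/2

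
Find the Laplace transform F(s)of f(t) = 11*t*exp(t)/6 11/(6*(s - 1)^2)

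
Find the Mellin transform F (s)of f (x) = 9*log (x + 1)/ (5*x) -9*pi*csc (pi*s)/ (5*s - 5)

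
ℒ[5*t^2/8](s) 5/(4*s^3)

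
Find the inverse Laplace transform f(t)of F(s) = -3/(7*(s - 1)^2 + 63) -exp(t)*sin(3*t)/7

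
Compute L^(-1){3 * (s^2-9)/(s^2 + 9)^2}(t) 3 * t * cos(3 * t)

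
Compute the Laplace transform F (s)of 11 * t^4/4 66/s^5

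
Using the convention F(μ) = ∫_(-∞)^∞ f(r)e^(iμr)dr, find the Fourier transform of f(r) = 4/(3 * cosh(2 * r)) 2 * pi/(3 * cosh(pi * μ/4))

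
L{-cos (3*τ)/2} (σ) -σ/ (2*σ^2 + 18)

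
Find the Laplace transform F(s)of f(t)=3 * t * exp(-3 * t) 3/(s + 3)^2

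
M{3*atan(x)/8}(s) -3*pi*sec(pi*s/2)/(16*s)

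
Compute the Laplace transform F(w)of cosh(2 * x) w/(w^2 - 4)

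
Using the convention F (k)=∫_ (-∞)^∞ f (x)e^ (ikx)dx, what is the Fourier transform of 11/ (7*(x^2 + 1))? 11*pi*exp (-Abs (k))/7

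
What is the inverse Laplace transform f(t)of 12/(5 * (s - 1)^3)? 6 * t^2 * exp(t)/5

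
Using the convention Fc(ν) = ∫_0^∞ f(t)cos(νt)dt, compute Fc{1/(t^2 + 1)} pi * exp(-ν)/2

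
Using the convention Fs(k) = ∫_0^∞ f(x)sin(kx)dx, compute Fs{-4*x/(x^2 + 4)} -2*pi*exp(-2*k)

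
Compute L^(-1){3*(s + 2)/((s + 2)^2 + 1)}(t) 3*exp(-2*t)*cos(t)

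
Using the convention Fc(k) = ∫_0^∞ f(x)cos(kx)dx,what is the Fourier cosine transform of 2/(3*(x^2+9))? pi*exp(-3*k)/9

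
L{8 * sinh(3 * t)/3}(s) 8/(s^2 - 9)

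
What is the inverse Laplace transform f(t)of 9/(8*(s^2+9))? 3*sin(3*t)/8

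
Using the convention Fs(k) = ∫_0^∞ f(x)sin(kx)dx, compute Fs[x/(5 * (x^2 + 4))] pi * exp(-2 * k)/10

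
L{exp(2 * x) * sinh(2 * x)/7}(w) 2/(7 * w * (w - 4))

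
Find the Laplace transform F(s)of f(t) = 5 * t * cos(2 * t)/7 5 * (s^2 - 4)/(7 * (s^2 + 4)^2)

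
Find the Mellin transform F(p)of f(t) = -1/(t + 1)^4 pi*(p - 3)*(p - 2)*(p - 1)/(6*sin(pi*p))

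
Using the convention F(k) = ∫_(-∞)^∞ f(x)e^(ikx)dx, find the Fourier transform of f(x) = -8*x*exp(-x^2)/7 -4*I*sqrt(pi)*k*exp(-k^2/4)/7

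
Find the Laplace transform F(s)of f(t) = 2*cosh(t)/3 2*s/(3*(s^2 - 1))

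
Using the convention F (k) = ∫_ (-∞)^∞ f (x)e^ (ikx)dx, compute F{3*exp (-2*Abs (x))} 12/ (k^2+4)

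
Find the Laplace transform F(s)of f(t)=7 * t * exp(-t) 7/(s + 1)^2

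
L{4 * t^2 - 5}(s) 8/s^3 - 5/s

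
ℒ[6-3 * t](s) 6/s - 3/s^2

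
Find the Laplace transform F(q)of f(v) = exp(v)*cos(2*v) (q - 1)/((q - 1)^2+4)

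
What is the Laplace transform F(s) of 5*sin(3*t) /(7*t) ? 5*atan(3/s) /7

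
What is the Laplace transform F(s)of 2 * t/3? 2/(3 * s^2)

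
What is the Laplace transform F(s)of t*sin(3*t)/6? s/(s^2+9)^2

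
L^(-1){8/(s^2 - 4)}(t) 4*sinh(2*t)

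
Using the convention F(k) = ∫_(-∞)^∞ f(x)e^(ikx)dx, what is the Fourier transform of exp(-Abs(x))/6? 1/(3*(k^2 + 1))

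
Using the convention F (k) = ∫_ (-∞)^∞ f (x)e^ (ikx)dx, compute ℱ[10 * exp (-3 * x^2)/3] 10 * sqrt (3) * sqrt (pi) * exp (-k^2/12)/9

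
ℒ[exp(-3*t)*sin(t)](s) 1/((s + 3)^2 + 1)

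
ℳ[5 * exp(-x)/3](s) 5 * gamma(s)/3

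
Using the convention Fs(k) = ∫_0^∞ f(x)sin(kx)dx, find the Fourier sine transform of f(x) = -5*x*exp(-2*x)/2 -10*k/(k^2 + 4)^2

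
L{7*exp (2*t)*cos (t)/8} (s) 7*(s - 2)/ (8*( (s - 2)^2 + 1))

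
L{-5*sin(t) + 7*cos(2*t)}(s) 7*s/(s^2 + 4)-5/(s^2 + 1)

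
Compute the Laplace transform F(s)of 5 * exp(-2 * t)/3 5/(3 * (s+2))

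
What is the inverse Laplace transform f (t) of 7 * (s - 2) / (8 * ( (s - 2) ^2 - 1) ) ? 7 * exp (2 * t) * cosh (t) /8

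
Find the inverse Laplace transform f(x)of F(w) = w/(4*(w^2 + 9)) cos(3*x)/4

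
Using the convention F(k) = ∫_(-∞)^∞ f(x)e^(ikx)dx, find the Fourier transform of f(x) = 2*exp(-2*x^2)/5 sqrt(2)*sqrt(pi)*exp(-k^2/8)/5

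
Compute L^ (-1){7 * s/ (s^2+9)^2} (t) 7 * t * sin (3 * t)/6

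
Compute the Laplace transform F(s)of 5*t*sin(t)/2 5*s/(s^2 + 1)^2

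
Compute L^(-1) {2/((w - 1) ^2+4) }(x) exp(x)*sin(2*x) 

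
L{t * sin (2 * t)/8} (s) s/ (2 * (s^2 + 4)^2)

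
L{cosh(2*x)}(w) w/(w^2-4)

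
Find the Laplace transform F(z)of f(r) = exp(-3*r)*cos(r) (z + 3)/((z + 3)^2 + 1)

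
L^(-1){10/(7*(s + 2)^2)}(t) 10*t*exp(-2*t)/7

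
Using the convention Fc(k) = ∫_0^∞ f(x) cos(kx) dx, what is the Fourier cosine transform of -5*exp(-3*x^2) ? -5*sqrt(3)*sqrt(pi)*exp(-k^2/12) /6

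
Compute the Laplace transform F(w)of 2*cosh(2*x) 2*w/(w^2 - 4)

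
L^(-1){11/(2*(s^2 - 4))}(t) 11*sinh(2*t)/4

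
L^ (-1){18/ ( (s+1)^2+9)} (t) 6*exp (-t)*sin (3*t)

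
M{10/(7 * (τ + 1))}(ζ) 10 * pi * csc(pi * ζ)/7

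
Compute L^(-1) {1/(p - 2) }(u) exp(2*u) 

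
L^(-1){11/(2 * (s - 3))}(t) 11 * exp(3 * t)/2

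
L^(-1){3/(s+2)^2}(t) 3*t*exp(-2*t)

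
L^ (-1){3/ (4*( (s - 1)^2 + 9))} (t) exp (t)*sin (3*t)/4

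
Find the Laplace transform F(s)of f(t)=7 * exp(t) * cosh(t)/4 7 * (s - 1)/(4 * s * (s - 2))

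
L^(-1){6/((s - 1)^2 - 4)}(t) 3*exp(t)*sinh(2*t)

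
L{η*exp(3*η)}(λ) (λ - 3)^(-2)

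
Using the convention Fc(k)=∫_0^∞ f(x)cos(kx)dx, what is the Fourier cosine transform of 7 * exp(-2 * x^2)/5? 7 * sqrt(2) * sqrt(pi) * exp(-k^2/8)/20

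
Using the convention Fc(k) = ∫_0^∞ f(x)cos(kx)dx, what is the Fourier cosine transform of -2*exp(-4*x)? -8/(k^2 + 16)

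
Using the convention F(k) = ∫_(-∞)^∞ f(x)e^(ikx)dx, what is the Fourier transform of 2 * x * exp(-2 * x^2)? sqrt(2) * I * sqrt(pi) * k * exp(-k^2/8)/4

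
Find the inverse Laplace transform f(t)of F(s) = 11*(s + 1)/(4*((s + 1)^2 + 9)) 11*exp(-t)*cos(3*t)/4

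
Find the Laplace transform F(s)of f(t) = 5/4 5/(4 * s)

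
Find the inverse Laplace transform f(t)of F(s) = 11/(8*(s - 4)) 11*exp(4*t)/8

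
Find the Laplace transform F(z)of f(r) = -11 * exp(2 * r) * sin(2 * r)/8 -11/(4 * (z - 2)^2 + 16)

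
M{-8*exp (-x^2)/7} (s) -4*gamma (s/2)/7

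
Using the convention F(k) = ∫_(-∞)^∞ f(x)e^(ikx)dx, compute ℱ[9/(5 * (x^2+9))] 3 * pi * exp(-3 * Abs(k))/5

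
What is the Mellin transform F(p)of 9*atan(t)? -9*pi*sec(pi*p/2)/(2*p)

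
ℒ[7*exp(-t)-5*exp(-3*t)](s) 7/(s + 1)-5/(s + 3)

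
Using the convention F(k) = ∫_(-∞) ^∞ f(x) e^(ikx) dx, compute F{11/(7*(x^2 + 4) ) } 11*pi*exp(-2*Abs(k) ) /14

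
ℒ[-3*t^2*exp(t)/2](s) -3/(s - 1)^3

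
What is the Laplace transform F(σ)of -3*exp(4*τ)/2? -3/(2*σ - 8)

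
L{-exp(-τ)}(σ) -1/(σ + 1)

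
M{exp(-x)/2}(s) gamma(s)/2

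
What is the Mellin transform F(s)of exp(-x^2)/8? gamma(s/2)/16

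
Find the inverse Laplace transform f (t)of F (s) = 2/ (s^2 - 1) 2*sinh (t)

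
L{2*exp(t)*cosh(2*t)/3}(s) 2*(s - 1)/(3*((s - 1)^2 - 4))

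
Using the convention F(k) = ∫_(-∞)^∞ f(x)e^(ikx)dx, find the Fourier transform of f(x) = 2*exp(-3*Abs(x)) 12/(k^2 + 9)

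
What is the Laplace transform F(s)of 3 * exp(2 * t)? 3/(s - 2)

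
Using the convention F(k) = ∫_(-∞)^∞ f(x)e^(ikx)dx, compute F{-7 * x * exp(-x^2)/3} -7 * I * sqrt(pi) * k * exp(-k^2/4)/6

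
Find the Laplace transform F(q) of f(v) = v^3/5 6/(5*q^4) 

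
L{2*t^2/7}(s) 4/(7*s^3)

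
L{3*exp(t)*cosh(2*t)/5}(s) 3*(s - 1)/(5*((s - 1)^2 - 4))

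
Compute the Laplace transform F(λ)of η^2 2/λ^3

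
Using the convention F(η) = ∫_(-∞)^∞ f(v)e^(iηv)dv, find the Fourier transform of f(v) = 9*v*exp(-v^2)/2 9*I*sqrt(pi)*η*exp(-η^2/4)/4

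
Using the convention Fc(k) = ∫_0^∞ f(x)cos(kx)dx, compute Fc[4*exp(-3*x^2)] 2*sqrt(3)*sqrt(pi)*exp(-k^2/12)/3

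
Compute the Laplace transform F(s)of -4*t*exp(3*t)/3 -4/(3*(s - 3)^2)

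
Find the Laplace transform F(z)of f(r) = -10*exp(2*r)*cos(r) 10*(2 - z)/((z - 2)^2 + 1)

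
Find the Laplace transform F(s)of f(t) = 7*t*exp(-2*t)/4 7/(4*(s + 2)^2)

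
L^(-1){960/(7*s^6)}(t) 8*t^5/7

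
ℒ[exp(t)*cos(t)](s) (s - 1)/((s - 1)^2+1)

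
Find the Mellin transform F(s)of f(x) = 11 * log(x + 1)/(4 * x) -11 * pi * csc(pi * s)/(4 * s - 4)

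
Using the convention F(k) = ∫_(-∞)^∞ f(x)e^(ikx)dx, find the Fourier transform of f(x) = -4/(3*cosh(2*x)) -2*pi/(3*cosh(pi*k/4))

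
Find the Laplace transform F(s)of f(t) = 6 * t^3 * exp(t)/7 36/(7 * (s - 1)^4)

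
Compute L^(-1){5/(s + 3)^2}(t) 5*t*exp(-3*t)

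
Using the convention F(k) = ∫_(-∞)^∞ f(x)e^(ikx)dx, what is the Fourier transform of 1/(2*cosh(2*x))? pi/(4*cosh(pi*k/4))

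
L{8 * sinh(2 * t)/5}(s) 16/(5 * (s^2 - 4))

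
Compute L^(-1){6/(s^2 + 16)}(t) 3*sin(4*t)/2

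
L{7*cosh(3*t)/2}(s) 7*s/(2*(s^2 - 9))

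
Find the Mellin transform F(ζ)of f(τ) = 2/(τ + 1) 2*pi*csc(pi*ζ)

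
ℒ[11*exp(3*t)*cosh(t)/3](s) 11*(s - 3)/(3*((s - 3)^2 - 1))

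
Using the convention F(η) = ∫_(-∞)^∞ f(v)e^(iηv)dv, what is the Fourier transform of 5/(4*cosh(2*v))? 5*pi/(8*cosh(pi*η/4))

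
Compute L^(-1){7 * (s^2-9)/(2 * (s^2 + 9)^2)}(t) 7 * t * cos(3 * t)/2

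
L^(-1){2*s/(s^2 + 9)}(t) 2*cos(3*t)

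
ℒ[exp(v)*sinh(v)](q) 1/(q*(q - 2))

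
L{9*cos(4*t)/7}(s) 9*s/(7*(s^2 + 16))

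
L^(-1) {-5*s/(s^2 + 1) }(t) -5*cos(t) 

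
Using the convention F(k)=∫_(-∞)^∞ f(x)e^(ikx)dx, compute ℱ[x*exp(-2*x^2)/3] sqrt(2)*I*sqrt(pi)*k*exp(-k^2/8)/24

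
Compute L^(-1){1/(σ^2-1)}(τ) sinh(τ)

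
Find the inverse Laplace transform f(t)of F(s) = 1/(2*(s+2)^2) t*exp(-2*t)/2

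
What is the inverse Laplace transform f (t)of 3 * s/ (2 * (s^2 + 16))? 3 * cos (4 * t)/2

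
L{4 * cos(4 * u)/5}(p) 4 * p/(5 * (p^2 + 16))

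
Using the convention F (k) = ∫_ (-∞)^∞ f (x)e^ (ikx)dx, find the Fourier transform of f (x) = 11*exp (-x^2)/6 11*sqrt (pi)*exp (-k^2/4)/6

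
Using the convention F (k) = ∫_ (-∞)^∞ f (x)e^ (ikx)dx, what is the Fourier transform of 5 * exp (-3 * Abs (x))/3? 10/ (k^2+9)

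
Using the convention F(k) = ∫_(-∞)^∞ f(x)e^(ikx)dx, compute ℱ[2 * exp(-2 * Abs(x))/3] 8/(3 * (k^2 + 4))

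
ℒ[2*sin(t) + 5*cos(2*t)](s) 2/(s^2 + 1) + 5*s/(s^2 + 4)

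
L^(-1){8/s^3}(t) 4*t^2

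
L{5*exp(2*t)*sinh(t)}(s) 5/((s - 2)^2-1)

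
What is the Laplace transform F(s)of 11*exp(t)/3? 11/(3*(s - 1))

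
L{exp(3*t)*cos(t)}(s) (s - 3)/((s - 3)^2 + 1)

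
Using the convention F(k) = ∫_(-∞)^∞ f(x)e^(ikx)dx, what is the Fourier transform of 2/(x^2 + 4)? pi * exp(-2 * Abs(k))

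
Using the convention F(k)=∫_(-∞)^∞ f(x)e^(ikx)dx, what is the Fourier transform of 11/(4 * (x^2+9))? 11 * pi * exp(-3 * Abs(k))/12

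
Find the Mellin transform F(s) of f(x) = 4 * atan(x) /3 -2 * pi * sec(pi * s/2) /(3 * s) 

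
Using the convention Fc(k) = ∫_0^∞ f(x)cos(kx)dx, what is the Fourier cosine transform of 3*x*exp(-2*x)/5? 3*(4 - k^2)/(5*(k^2 + 4)^2)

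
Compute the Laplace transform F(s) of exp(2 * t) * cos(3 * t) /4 (s - 2) /(4 * ((s - 2) ^2 + 9) ) 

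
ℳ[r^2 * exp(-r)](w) gamma(w + 2)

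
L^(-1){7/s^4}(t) 7 * t^3/6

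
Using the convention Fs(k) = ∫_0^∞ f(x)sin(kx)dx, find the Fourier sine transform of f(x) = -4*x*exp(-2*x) -16*k/(k^2+4)^2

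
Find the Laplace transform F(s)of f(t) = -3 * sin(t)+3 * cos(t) 3 * s/(s^2+1)-3/(s^2+1)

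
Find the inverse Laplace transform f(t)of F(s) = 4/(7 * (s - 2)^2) 4 * t * exp(2 * t)/7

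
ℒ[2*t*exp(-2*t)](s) 2/(s + 2)^2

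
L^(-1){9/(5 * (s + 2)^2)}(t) 9 * t * exp(-2 * t)/5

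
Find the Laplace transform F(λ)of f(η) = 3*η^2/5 6/(5*λ^3)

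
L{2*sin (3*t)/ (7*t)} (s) 2*atan (3/s)/7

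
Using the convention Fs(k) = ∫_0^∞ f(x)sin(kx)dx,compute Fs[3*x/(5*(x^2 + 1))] 3*pi*exp(-k)/10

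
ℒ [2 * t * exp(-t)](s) 2/(s + 1)^2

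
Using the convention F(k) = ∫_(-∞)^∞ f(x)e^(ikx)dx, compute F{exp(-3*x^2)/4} sqrt(3)*sqrt(pi)*exp(-k^2/12)/12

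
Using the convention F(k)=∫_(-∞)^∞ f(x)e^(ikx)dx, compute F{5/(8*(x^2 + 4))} 5*pi*exp(-2*Abs(k))/16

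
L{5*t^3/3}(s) 10/s^4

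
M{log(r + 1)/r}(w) -pi * csc(pi * w)/(w - 1)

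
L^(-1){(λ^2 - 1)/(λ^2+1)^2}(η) η * cos(η)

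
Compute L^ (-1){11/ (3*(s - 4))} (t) 11*exp (4*t)/3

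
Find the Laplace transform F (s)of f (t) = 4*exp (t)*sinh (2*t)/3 8/ (3*( (s - 1)^2 - 4))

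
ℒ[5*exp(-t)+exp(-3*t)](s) 5/(s+1)+1/(s+3)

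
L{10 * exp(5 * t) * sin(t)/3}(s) 10/(3 * ((s - 5)^2+1))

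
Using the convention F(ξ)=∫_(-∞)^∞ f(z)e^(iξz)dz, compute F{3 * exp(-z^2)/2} 3 * sqrt(pi) * exp(-ξ^2/4)/2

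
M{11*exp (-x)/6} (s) 11*gamma (s)/6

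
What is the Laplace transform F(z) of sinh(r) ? 1/(z^2 - 1) 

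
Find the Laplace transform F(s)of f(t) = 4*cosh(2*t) 4*s/(s^2 - 4)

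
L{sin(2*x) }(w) 2/(w^2 + 4) 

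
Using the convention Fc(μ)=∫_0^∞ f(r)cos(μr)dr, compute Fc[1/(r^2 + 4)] pi*exp(-2*μ)/4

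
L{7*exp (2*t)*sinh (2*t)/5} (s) 14/ (5*s*(s - 4))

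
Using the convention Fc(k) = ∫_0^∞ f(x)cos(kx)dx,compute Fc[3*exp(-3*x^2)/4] sqrt(3)*sqrt(pi)*exp(-k^2/12)/8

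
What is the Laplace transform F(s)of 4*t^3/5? 24/(5*s^4)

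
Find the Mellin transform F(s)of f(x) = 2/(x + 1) 2*pi*csc(pi*s)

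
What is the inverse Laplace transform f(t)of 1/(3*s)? 1/3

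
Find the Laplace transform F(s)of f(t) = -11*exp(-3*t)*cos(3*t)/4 11*(-s - 3)/(4*((s+3)^2+9))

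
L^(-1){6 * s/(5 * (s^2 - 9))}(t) 6 * cosh(3 * t)/5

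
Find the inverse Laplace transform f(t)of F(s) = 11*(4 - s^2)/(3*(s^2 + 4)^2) -11*t*cos(2*t)/3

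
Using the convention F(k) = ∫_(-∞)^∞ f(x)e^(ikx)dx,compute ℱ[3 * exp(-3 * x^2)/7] sqrt(3) * sqrt(pi) * exp(-k^2/12)/7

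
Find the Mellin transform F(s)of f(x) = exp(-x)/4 gamma(s)/4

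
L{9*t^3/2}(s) 27/s^4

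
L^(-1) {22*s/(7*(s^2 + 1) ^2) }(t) 11*t*sin(t) /7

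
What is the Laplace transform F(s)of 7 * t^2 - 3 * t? 14/s^3 - 3/s^2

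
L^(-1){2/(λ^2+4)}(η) sin(2*η)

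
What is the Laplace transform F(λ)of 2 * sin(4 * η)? 8/(λ^2 + 16)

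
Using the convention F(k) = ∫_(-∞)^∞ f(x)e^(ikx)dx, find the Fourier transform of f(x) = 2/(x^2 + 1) 2*pi*exp(-Abs(k))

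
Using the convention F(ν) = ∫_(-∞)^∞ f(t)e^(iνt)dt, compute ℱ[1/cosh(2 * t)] pi/(2 * cosh(pi * ν/4))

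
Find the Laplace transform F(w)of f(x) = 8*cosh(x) 8*w/(w^2 - 1)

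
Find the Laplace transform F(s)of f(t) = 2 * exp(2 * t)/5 2/(5 * (s - 2))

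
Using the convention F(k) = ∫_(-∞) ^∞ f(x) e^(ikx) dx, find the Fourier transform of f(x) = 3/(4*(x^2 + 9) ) pi*exp(-3*Abs(k) ) /4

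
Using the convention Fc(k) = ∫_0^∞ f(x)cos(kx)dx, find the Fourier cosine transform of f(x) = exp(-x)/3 1/(3*(k^2 + 1))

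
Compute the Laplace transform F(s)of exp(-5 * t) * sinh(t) 1/((s + 5)^2 - 1)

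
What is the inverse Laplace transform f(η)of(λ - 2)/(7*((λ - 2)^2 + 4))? exp(2*η)*cos(2*η)/7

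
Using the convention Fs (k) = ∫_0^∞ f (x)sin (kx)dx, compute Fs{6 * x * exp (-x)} 12 * k/ (k^2 + 1)^2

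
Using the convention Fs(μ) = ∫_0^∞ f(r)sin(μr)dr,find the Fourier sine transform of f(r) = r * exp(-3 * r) 6 * μ/(μ^2 + 9)^2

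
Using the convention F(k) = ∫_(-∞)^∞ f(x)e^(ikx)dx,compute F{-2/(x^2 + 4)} -pi * exp(-2 * Abs(k))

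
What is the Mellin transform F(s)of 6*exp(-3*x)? 6*gamma(s)/3^s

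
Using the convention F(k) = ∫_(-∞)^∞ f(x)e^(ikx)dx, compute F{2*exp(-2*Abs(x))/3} 8/(3*(k^2 + 4))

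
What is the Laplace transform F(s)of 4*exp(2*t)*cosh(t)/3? 4*(s - 2)/(3*((s - 2)^2 - 1))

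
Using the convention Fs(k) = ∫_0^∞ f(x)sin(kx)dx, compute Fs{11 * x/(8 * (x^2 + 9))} 11 * pi * exp(-3 * k)/16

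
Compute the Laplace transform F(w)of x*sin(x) 2*w/(w^2+1)^2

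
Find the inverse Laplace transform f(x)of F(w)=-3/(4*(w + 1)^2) -3*x*exp(-x)/4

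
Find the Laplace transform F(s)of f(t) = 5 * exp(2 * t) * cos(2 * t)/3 5 * (s - 2)/(3 * ((s - 2)^2 + 4))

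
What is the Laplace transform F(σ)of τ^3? 6/σ^4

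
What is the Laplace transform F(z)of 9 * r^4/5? 216/(5 * z^5)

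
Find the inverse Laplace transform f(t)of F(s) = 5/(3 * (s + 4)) 5 * exp(-4 * t)/3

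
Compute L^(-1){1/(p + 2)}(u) exp(-2 * u)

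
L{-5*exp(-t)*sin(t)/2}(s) -5/(2*(s + 1)^2 + 2)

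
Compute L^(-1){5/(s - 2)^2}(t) 5 * t * exp(2 * t)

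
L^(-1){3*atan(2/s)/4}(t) 3*sin(2*t)/(4*t)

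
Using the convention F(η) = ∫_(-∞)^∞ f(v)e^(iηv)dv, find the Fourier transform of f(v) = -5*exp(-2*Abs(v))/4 -5/(η^2 + 4)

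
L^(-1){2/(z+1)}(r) 2 * exp(-r)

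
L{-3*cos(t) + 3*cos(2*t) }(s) 3*s/(s^2 + 4) - 3*s/(s^2 + 1) 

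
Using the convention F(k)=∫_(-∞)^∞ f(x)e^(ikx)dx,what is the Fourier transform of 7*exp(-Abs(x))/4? 7/(2*(k^2 + 1))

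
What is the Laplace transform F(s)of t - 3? s^(-2) - 3/s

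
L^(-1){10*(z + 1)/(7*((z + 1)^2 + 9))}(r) 10*exp(-r)*cos(3*r)/7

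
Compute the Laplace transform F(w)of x w^(-2)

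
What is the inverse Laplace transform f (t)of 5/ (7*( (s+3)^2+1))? 5*exp (-3*t)*sin (t)/7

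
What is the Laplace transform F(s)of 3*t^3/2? 9/s^4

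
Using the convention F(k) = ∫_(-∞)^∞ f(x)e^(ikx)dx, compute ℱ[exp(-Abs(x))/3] 2/(3*(k^2 + 1))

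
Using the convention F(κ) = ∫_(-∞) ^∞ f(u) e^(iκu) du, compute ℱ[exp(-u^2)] sqrt(pi)*exp(-κ^2/4) 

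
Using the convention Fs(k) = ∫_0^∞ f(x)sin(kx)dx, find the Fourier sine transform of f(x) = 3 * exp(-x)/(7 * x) 3 * atan(k)/7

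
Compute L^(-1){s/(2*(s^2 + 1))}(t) cos(t)/2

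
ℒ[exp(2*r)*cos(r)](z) (z - 2)/((z - 2)^2 + 1)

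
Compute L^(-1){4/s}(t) 4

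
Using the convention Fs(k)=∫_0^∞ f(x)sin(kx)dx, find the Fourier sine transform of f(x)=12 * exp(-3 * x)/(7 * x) 12 * atan(k/3)/7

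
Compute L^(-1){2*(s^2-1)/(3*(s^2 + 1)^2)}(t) 2*t*cos(t)/3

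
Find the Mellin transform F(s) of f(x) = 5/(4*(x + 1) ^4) 5*gamma(s)*gamma(4 - s) /24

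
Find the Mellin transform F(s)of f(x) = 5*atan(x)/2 -5*pi*sec(pi*s/2)/(4*s)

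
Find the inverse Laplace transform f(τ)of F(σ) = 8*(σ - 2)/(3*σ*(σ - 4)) 8*exp(2*τ)*cosh(2*τ)/3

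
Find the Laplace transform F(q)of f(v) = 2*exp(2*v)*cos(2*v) 2*(q - 2)/((q - 2)^2 + 4)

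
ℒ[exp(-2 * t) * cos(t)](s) (s + 2) /((s + 2) ^2 + 1) 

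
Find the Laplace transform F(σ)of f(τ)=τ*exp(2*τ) (σ - 2)^(-2)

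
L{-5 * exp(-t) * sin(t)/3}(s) -5/(3 * (s + 1)^2 + 3)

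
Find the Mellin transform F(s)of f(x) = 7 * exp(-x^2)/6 7 * gamma(s/2)/12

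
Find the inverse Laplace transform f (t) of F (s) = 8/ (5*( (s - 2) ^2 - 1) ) 8*exp (2*t)*sinh (t) /5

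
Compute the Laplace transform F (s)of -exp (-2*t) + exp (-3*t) 1/ (s + 3) - 1/ (s + 2)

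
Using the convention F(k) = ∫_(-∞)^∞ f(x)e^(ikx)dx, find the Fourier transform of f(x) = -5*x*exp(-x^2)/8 -5*I*sqrt(pi)*k*exp(-k^2/4)/16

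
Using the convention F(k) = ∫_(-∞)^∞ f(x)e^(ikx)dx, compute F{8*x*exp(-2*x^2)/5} sqrt(2)*I*sqrt(pi)*k*exp(-k^2/8)/5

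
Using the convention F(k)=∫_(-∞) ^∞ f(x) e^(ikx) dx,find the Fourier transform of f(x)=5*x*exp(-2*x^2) 5*sqrt(2)*I*sqrt(pi)*k*exp(-k^2/8) /8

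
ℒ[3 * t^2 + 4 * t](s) 4/s^2 + 6/s^3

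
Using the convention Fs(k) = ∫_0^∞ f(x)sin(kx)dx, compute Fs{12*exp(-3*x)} 12*k/(k^2 + 9)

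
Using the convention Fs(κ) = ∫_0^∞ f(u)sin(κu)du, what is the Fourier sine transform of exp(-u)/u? atan(κ)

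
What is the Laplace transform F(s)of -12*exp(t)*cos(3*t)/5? 12*(1 - s)/(5*((s - 1)^2 + 9))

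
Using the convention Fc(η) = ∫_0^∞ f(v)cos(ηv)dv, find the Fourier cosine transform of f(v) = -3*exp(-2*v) -6/(η^2 + 4)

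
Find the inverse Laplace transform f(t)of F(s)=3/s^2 3*t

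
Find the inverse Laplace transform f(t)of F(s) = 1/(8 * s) 1/8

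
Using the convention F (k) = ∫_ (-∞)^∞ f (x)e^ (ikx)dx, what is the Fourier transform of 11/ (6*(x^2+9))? 11*pi*exp (-3*Abs (k))/18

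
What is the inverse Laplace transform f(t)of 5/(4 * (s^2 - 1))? 5 * sinh(t)/4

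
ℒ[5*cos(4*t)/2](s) 5*s/(2*(s^2 + 16))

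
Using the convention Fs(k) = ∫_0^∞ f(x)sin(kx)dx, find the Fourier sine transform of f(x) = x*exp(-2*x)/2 2*k/(k^2+4)^2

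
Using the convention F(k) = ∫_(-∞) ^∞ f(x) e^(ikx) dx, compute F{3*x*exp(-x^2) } 3*I*sqrt(pi)*k*exp(-k^2/4) /2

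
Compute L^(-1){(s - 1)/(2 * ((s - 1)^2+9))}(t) exp(t) * cos(3 * t)/2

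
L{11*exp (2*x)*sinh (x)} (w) 11/ ( (w - 2)^2 - 1)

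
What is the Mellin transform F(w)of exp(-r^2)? gamma(w/2)/2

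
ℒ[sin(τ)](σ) 1/(σ^2+1)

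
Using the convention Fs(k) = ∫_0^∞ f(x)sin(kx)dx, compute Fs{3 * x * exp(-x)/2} 3 * k/(k^2 + 1)^2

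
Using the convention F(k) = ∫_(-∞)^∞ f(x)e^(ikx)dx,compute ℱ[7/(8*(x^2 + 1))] 7*pi*exp(-Abs(k))/8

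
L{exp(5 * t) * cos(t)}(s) (s - 5)/((s - 5)^2 + 1)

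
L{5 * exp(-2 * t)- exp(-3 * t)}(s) 5/(s + 2) - 1/(s + 3)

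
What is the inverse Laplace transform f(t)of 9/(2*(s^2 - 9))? 3*sinh(3*t)/2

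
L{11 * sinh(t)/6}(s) 11/(6 * (s^2 - 1))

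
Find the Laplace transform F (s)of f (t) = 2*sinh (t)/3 2/ (3*(s^2-1))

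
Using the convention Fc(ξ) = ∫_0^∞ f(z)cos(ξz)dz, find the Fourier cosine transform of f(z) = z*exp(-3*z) (9 - ξ^2)/(ξ^2 + 9)^2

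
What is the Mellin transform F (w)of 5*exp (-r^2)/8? 5*gamma (w/2)/16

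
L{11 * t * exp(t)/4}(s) 11/(4 * (s - 1)^2)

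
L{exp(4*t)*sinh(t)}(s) 1/((s - 4)^2 - 1)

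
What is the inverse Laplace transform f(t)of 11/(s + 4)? 11*exp(-4*t)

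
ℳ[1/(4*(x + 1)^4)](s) gamma(s)*gamma(4 - s)/24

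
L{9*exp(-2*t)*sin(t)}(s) 9/((s + 2)^2 + 1)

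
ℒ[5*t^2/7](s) 10/(7*s^3)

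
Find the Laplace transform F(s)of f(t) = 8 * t 8/s^2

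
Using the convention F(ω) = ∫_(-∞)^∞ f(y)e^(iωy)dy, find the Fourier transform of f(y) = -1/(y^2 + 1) -pi*exp(-Abs(ω))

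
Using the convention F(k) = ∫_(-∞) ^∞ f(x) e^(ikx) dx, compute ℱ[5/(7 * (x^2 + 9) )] 5 * pi * exp(-3 * Abs(k) ) /21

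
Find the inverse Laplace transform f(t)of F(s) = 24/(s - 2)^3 12 * t^2 * exp(2 * t)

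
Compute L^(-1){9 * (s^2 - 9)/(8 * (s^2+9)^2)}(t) 9 * t * cos(3 * t)/8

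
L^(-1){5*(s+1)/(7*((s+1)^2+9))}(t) 5*exp(-t)*cos(3*t)/7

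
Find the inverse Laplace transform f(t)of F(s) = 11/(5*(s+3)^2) 11*t*exp(-3*t)/5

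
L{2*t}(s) 2/s^2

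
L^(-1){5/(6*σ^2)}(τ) 5*τ/6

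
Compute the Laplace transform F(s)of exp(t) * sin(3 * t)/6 1/(2 * ((s - 1)^2 + 9))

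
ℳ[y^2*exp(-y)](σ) gamma(σ + 2) 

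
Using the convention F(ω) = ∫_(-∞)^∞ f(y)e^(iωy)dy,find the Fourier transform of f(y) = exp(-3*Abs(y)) 6/(ω^2 + 9)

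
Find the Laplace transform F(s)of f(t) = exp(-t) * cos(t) (s + 1)/((s + 1)^2 + 1)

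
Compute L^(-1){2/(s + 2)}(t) 2*exp(-2*t)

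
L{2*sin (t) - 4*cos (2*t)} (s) 2/ (s^2 + 1) - 4*s/ (s^2 + 4)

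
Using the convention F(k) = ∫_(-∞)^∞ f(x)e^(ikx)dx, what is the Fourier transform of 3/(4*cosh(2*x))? 3*pi/(8*cosh(pi*k/4))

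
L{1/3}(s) 1/(3*s) 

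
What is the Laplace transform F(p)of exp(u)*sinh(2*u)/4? 1/(2*((p - 1)^2 - 4))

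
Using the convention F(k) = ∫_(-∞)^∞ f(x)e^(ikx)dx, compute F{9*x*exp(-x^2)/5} 9*I*sqrt(pi)*k*exp(-k^2/4)/10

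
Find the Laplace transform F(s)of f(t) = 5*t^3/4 15/(2*s^4)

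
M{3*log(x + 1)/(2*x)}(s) -3*pi*csc(pi*s)/(2*s - 2)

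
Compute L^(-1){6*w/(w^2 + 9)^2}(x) x*sin(3*x)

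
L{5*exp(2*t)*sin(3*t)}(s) 15/((s - 2)^2 + 9)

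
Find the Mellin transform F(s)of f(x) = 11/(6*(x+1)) 11*pi*csc(pi*s)/6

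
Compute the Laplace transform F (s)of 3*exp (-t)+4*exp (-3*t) 4/ (s+3)+3/ (s+1)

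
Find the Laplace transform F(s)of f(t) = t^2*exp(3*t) 2/(s - 3)^3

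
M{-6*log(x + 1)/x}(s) 6*pi*csc(pi*s)/(s - 1)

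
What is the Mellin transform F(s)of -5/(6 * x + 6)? -5 * pi * csc(pi * s)/6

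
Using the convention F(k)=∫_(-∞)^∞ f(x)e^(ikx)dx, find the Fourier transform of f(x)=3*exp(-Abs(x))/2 3/(k^2+1)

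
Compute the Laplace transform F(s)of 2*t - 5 2/s^2 - 5/s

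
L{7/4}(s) 7/(4 * s)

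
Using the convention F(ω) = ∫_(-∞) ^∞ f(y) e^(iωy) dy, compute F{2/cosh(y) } 2*pi/cosh(pi*ω/2) 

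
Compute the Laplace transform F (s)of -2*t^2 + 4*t 4/s^2 - 4/s^3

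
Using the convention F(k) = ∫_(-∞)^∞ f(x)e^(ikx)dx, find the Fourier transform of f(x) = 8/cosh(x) 8*pi/cosh(pi*k/2)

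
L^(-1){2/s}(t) 2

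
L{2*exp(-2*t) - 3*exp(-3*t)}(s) 2/(s+2) - 3/(s+3)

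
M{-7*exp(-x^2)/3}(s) -7*gamma(s/2)/6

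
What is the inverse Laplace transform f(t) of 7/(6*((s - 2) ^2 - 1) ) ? 7*exp(2*t)*sinh(t) /6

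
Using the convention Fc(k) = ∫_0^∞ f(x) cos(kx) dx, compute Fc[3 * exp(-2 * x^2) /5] 3 * sqrt(2) * sqrt(pi) * exp(-k^2/8) /20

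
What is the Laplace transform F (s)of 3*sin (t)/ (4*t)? 3*atan (1/s)/4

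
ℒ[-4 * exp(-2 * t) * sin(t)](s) -4/((s + 2)^2 + 1)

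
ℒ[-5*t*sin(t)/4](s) -5*s/(2*(s^2+1)^2)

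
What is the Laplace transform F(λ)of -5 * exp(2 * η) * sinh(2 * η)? -10/(λ * (λ - 4))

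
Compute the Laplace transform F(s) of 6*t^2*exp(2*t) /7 12/(7*(s - 2) ^3) 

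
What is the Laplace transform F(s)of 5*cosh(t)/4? 5*s/(4*(s^2 - 1))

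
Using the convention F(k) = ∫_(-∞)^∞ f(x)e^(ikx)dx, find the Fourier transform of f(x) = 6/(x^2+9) 2 * pi * exp(-3 * Abs(k))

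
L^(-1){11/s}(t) 11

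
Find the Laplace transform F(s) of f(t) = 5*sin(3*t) 15/(s^2+9) 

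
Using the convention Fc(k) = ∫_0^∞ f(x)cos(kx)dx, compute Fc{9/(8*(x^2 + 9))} 3*pi*exp(-3*k)/16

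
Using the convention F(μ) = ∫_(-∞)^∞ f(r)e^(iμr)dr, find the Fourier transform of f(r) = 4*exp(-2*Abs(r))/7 16/(7*(μ^2 + 4))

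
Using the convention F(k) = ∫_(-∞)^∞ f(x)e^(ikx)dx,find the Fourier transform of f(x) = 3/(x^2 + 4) 3*pi*exp(-2*Abs(k))/2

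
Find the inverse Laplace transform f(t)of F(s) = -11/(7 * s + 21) -11 * exp(-3 * t)/7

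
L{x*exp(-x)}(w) (w + 1)^(-2)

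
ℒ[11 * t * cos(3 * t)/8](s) 11 * (s^2 - 9)/(8 * (s^2+9)^2)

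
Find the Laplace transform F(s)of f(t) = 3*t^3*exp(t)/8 9/(4*(s - 1)^4)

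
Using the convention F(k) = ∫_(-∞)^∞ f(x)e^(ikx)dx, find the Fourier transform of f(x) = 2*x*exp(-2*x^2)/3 sqrt(2)*I*sqrt(pi)*k*exp(-k^2/8)/12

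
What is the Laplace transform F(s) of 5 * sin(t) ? 5/(s^2 + 1) 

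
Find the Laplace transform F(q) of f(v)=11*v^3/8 33/(4*q^4) 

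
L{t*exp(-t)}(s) (s + 1)^(-2)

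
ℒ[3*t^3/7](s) 18/(7*s^4)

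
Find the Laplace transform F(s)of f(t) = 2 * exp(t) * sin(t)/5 2/(5 * ((s - 1)^2+1))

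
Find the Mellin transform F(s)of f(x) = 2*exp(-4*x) 2^(1-2*s)*gamma(s)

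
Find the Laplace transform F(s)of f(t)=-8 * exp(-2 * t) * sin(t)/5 -8/(5 * (s+2)^2+5)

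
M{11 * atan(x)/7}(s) -11 * pi * sec(pi * s/2)/(14 * s)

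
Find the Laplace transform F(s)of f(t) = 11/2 11/(2 * s)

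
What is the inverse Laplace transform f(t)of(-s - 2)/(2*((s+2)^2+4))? -exp(-2*t)*cos(2*t)/2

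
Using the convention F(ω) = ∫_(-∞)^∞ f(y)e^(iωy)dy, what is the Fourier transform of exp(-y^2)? sqrt(pi)*exp(-ω^2/4)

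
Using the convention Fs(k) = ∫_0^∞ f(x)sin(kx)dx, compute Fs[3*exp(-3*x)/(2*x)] 3*atan(k/3)/2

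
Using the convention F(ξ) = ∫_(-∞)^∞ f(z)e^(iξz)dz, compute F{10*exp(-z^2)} 10*sqrt(pi)*exp(-ξ^2/4)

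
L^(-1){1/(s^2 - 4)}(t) sinh(2 * t)/2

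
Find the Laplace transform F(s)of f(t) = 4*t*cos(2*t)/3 4*(s^2 - 4)/(3*(s^2 + 4)^2)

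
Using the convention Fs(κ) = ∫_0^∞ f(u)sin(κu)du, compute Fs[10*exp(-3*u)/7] 10*κ/(7*(κ^2 + 9))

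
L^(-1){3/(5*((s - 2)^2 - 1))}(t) 3*exp(2*t)*sinh(t)/5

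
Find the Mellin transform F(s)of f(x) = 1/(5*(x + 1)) pi*csc(pi*s)/5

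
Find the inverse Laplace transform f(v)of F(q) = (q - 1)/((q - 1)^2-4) exp(v)*cosh(2*v)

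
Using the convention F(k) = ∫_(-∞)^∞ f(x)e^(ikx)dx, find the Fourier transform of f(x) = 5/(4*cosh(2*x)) 5*pi/(8*cosh(pi*k/4))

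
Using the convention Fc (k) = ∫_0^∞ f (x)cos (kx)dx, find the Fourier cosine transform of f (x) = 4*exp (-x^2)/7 2*sqrt (pi)*exp (-k^2/4)/7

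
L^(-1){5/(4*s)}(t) 5/4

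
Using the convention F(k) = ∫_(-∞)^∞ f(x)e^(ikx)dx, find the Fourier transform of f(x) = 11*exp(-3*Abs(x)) 66/(k^2+9)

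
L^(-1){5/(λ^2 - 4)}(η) 5 * sinh(2 * η)/2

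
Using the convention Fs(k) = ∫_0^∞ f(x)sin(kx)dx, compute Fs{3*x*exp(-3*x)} 18*k/(k^2 + 9)^2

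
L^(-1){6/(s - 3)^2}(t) 6*t*exp(3*t)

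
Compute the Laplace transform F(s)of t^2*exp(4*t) 2/(s - 4)^3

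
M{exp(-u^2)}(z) gamma(z/2)/2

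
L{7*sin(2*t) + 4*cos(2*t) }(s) 14/(s^2 + 4) + 4*s/(s^2 + 4) 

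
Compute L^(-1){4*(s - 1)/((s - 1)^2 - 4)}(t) 4*exp(t)*cosh(2*t)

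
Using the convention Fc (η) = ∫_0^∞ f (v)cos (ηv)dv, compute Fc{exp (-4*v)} 4/ (η^2+16)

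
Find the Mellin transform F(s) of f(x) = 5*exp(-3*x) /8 5*gamma(s) /(8*3^s) 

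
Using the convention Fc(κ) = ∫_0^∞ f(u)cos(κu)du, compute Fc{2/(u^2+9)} pi * exp(-3 * κ)/3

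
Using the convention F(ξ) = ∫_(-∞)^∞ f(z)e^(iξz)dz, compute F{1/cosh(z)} pi/cosh(pi*ξ/2)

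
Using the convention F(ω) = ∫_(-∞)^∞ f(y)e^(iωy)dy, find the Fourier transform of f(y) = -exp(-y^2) -sqrt(pi)*exp(-ω^2/4)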